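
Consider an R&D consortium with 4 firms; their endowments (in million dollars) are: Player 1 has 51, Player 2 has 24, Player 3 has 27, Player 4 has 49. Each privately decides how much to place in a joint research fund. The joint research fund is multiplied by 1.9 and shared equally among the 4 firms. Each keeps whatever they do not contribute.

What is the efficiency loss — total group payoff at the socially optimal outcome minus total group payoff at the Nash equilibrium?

The private return per contributed unit is 1.9/4 = 0.4750 < 1 for every player regardless of endowment, so the Nash equilibrium is zero contribution and the group total is Σ E_j = 51 + 24 + 27 + 49 = 151.
Each contributed unit returns 1.900 to the group, so the social optimum is full contribution by everyone: group total = 1.900 × 151 = 286.90.
Efficiency loss = (1.900 − 1) × 151 = 135.90.

135.90 million dollars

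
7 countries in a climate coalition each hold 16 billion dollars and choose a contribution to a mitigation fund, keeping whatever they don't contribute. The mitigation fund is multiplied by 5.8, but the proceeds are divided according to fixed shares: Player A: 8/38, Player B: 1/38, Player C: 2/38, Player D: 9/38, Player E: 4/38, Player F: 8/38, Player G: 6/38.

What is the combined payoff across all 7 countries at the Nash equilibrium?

342.40 billion dollars

For player j, contributing a unit is worthwhile iff 5.8 × (j's share) ≥ 1, i.e. iff j's share is at least 0.1724.
The shares above 0.1724 belong to Player A, Player D and Player F, contributing 16 each; the remaining 4 contribute 0. Total contributed: 48.
The mitigation fund pays out 5.8 × 48 = 278.40 in total (split across the unequal shares, but the aggregate is all that matters for the group sum).
The 4 free-riders keep 16 each, adding 64. Group total = 64 + 278.40 = 342.40.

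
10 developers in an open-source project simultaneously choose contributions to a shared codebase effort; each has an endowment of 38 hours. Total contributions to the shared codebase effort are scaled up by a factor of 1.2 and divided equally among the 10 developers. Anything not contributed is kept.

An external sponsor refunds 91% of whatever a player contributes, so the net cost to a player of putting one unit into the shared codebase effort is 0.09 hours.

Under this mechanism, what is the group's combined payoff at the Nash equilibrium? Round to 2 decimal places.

801.80 hours

With the mechanism, a contributed unit returns (1.2/10) / 0.09 = 1.3333 per unit of net cost to the contributor — now above 1 — so contributing fully is weakly dominant for every player.
At the Nash equilibrium everyone contributes 38. Group total payoff = 10 × (38 × 0.91 + 1.2 × 38) = 801.80.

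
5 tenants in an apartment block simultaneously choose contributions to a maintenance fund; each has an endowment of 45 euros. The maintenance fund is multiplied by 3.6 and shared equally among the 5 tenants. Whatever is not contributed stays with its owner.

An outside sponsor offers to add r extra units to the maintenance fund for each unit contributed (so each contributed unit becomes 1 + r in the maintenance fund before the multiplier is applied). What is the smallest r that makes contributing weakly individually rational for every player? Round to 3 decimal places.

With matching at rate r, one contributed unit becomes (1 + r) in the maintenance fund and returns 3.6 × (1 + r) / 5 to the contributor.
Setting this equal to 1: 1 + r = 5/3.6 = 1.3889.
So the minimum matching rate is r = 1.3889 − 1 = 0.389.

0.389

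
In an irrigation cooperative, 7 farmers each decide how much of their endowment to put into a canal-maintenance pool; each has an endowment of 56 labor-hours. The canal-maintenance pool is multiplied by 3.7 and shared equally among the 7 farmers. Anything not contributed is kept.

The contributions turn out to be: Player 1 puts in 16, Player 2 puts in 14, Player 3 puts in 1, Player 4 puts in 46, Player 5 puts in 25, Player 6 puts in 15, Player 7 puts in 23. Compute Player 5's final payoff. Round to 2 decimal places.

105.00 labor-hours

Total contributed: 16 + 14 + 1 + 46 + 25 + 15 + 23 = 140.
Each receives 3.7 × 140 / 7 = 74.00 from the canal-maintenance pool.
Player 5 keeps 56 − 25 = 31, so Player 5's payoff is 31 + 74.00 = 105.00.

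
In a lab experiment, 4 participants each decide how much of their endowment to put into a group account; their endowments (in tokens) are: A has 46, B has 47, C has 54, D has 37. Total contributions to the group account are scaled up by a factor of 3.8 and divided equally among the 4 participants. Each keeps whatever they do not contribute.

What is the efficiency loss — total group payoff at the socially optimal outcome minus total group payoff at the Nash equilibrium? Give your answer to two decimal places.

The private return per contributed unit is 3.8/4 = 0.9500 < 1 for every player regardless of endowment, so the Nash equilibrium is zero contribution and the group total is Σ E_j = 46 + 47 + 54 + 37 = 184.
Each contributed unit returns 3.800 to the group, so the social optimum is full contribution by everyone: group total = 3.800 × 184 = 699.20.
Efficiency loss = (3.800 − 1) × 184 = 515.20.

515.20 tokens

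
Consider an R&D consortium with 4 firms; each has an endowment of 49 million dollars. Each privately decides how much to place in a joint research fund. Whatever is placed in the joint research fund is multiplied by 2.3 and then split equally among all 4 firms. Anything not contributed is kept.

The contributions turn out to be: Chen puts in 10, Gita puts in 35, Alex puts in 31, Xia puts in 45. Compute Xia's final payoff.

73.58 million dollars

Total contributed: 10 + 35 + 31 + 45 = 121.
Each receives 2.3 × 121 / 4 = 69.58 from the joint research fund.
Xia keeps 49 − 45 = 4, so Xia's payoff is 4 + 69.58 = 73.58.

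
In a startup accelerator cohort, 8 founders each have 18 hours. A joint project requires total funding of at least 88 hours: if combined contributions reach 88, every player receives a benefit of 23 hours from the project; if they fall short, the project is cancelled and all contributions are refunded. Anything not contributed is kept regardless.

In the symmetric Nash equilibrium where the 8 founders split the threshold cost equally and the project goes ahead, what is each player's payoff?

Equal share of the threshold: 88/8 = 11.
At this profile no one gains by cutting their contribution: any cut drops the total below 88, the project is cancelled, contributions are refunded, and the deviator ends with 18, which is less than 18 − 11 + 23 = 30. Contributing more than 11 just wastes the excess. So contributing exactly 11 is a best response.
Each player's payoff: 18 − 11 + 23 = 30.

30 hours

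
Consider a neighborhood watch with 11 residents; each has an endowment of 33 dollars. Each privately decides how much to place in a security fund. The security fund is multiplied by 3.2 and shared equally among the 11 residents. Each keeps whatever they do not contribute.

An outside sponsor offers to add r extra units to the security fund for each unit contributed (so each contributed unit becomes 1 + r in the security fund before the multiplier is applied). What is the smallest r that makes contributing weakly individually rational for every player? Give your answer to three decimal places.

With matching at rate r, one contributed unit becomes (1 + r) in the security fund and returns 3.2 × (1 + r) / 11 to the contributor.
Setting this equal to 1: 1 + r = 11/3.2 = 3.4375.
So the minimum matching rate is r = 3.4375 − 1 = 2.438.

2.438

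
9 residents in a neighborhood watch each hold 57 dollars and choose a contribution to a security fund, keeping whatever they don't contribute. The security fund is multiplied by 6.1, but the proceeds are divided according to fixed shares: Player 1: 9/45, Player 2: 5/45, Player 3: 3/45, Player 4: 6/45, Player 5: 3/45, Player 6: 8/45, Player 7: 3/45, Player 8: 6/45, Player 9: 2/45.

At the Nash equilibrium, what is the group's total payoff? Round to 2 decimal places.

1094.40 dollars

For player j, contributing a unit is worthwhile iff 6.1 × (j's share) ≥ 1, i.e. iff j's share is at least 0.1639.
Player 1 and Player 6 are above the threshold, contributing 57 each; the remaining 7 contribute 0. Total contributed: 114.
The security fund pays out 6.1 × 114 = 695.40 in total (split across the unequal shares, but the aggregate is all that matters for the group sum).
The 7 free-riders keep 57 each, adding 399. Group total = 399 + 695.40 = 1094.40.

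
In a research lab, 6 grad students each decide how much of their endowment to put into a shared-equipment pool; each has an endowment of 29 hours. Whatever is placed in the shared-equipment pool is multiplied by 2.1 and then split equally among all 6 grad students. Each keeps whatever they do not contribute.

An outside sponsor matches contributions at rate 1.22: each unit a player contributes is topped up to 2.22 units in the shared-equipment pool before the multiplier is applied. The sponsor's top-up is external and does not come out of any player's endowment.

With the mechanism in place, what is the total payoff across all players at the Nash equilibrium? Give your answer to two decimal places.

174.00 hours

With the mechanism, a contributed unit returns 2.1 × 2.22 / 6 = 0.7770 per unit of net cost — still below 1 — so contributing 0 remains dominant for every player.
Everyone keeps their endowment and the group total is 6 × 29 = 174.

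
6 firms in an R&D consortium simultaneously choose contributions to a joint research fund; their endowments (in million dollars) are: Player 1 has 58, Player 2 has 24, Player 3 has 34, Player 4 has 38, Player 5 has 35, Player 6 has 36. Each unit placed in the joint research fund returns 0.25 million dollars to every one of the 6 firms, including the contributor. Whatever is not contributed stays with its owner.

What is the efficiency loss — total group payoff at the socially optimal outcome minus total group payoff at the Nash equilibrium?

The private return per contributed unit is 0.25 < 1 for everyone, so the Nash equilibrium is zero contribution and the group total is Σ E_j = 58 + 24 + 34 + 38 + 35 + 36 = 225.
Each contributed unit returns 1.500 to the group, so the social optimum is full contribution by everyone: group total = 1.500 × 225 = 337.50.
Efficiency loss = (1.500 − 1) × 225 = 112.50.

112.50 million dollars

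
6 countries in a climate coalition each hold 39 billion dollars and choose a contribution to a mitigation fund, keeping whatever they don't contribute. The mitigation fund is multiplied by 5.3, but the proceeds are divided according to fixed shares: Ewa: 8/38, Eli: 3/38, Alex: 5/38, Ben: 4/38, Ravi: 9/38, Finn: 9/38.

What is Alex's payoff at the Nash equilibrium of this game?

For player j, contributing a unit is worthwhile iff 5.3 × (j's share) ≥ 1, i.e. iff j's share is at least 0.1887.
Ewa, Ravi and Finn are above the threshold, contributing 39 each; the remaining 3 contribute 0. Total contributed: 117.
Alex keeps 39 and receives 5.3 × 117 × 5/38 = 81.59 from the mitigation fund, for a payoff of 120.59.

120.59 billion dollars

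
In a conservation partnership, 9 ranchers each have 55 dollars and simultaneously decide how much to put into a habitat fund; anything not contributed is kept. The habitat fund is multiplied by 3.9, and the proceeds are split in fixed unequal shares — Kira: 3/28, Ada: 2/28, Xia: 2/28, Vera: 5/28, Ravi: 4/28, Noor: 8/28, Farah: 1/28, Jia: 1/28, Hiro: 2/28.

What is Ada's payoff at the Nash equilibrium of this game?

A player with share s gets back 3.9·s per unit contributed, so full contribution is dominant for anyone with s > 1/3.9 = 0.2564 and zero contribution is dominant for anyone below.
The only share above 0.2564 is Noor's 8/28, contributing 55; the remaining 8 contribute 0. Total contributed: 55.
Ada keeps 55 and receives 3.9 × 55 × 2/28 = 15.32 from the habitat fund, for a payoff of 70.32.

70.32 dollars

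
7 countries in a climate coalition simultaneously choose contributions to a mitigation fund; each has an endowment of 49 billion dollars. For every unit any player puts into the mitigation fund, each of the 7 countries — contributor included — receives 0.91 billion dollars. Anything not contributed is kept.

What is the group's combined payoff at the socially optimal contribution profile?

Each contributed unit returns 6.370 to the group as a whole (0.91 to each of 7 players), which exceeds 1, so the social optimum is full contribution: group total = 6.370 × 343 = 2184.91.

2184.91 billion dollars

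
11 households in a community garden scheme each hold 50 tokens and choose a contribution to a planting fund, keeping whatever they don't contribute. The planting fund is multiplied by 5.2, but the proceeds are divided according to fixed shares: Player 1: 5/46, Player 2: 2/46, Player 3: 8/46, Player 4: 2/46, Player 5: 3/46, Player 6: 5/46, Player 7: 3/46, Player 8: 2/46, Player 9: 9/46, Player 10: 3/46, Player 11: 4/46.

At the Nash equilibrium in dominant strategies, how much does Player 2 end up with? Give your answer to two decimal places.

61.30 tokens

A player with share s gets back 5.2·s per unit contributed, so full contribution is dominant for anyone with s > 1/5.2 = 0.1923 and zero contribution is dominant for anyone below.
Player 9 alone (share 9/46) is above the threshold, contributing 50; the remaining 10 contribute 0. Total contributed: 50.
Player 2 keeps 50 and receives 5.2 × 50 × 2/46 = 11.30 from the planting fund, for a payoff of 61.30.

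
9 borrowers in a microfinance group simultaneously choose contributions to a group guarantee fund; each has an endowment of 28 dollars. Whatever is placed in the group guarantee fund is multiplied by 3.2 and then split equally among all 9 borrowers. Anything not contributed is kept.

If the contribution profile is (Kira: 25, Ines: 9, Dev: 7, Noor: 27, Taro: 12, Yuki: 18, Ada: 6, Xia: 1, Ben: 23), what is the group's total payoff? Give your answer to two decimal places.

533.60 dollars

Total contributed: 25 + 9 + 7 + 27 + 12 + 18 + 6 + 1 + 23 = 128; total kept: 9 × 28 − 128 = 124.
The group guarantee fund pays out 3.2 × 128 = 409.60 in aggregate.
Group total = 124 + 409.60 = 533.60.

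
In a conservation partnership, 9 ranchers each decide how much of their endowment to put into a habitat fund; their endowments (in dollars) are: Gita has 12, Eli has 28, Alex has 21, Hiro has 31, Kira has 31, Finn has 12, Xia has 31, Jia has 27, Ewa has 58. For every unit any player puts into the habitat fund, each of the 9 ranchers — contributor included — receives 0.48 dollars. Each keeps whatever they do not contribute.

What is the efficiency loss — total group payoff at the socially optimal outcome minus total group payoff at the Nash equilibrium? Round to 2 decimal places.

The private return per contributed unit is 0.48 < 1 for everyone, so the Nash equilibrium is zero contribution and the group total is Σ E_j = 12 + 28 + 21 + 31 + 31 + 12 + 31 + 27 + 58 = 251.
Each contributed unit returns 4.320 to the group, so the social optimum is full contribution by everyone: group total = 4.320 × 251 = 1084.32.
Efficiency loss = (4.320 − 1) × 251 = 833.32.

833.32 dollars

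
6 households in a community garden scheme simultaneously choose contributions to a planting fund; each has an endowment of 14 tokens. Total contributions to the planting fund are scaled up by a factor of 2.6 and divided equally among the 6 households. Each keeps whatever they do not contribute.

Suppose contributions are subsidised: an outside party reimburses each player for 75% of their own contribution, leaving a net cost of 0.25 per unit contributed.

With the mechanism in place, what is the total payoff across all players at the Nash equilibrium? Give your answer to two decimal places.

281.40 tokens

With the mechanism, a contributed unit returns (2.6/6) / 0.25 = 1.7333 per unit of net cost to the contributor — now above 1 — so contributing fully is weakly dominant for every player.
At the Nash equilibrium everyone contributes 14. Group total payoff = 6 × (14 × 0.75 + 2.6 × 14) = 281.40.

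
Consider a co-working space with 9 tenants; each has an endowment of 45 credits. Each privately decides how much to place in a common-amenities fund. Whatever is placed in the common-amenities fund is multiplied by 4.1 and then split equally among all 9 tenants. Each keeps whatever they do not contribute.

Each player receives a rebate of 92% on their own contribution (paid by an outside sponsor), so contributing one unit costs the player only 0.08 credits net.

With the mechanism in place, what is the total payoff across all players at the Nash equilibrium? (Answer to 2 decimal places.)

2033.10 credits

With the mechanism, a contributed unit returns (4.1/9) / 0.08 = 5.6944 per unit of net cost to the contributor — now above 1 — so contributing fully is weakly dominant for every player.
At the Nash equilibrium everyone contributes 45. Group total payoff = 9 × (45 × 0.92 + 4.1 × 45) = 2033.10.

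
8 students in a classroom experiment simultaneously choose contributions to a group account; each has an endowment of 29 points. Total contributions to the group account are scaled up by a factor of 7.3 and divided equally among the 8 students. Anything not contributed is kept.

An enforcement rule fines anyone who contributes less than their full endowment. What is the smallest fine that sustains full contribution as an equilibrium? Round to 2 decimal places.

Given the others contribute fully, the best deviation is to contribute 0 (any partial contribution still incurs the fine and gives up units whose private return 0.9125 is below 1).
Deviating from 29 to 0 saves 29 points but forfeits the deviator's share of the drop in the group account: 7.3/8 × 29 = 26.46.
So the deviation gain is 29 − 26.46 = 2.54, and the fine must be at least 2.54 points to wipe it out.

2.54 points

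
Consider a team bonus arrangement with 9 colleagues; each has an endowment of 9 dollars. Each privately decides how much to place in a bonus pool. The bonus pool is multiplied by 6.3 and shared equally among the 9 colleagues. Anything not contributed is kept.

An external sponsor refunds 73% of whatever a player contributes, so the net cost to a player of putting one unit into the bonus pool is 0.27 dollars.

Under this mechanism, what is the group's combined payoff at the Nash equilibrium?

The effective private return per unit is now (6.3/9) / 0.27 = 2.5926 > 1, so every player's dominant strategy flips to full contribution.
At the Nash equilibrium everyone contributes 9. Group total payoff = 9 × (9 × 0.73 + 6.3 × 9) = 569.43.

569.43 dollars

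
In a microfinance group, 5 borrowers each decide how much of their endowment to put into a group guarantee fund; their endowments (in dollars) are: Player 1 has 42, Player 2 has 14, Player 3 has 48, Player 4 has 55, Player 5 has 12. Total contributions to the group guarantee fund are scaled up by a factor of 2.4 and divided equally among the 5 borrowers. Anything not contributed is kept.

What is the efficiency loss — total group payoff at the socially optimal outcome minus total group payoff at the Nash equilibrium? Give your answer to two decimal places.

The private return per contributed unit is 2.4/5 = 0.4800 < 1 for every player regardless of endowment, so the Nash equilibrium is zero contribution and the group total is Σ E_j = 42 + 14 + 48 + 55 + 12 = 171.
Each contributed unit returns 2.400 to the group, so the social optimum is full contribution by everyone: group total = 2.400 × 171 = 410.40.
Efficiency loss = (2.400 − 1) × 171 = 239.40.

239.40 dollars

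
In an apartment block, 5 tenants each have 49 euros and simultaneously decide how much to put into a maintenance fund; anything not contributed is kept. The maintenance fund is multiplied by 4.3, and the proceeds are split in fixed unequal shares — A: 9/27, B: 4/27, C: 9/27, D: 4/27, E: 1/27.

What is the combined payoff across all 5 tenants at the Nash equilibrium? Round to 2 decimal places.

568.40 euros

Each unit j contributes comes back to j as 4.3 × (j's share), so j prefers to contribute only if that share exceeds 1/4.3 = 0.2326; otherwise keeping the unit dominates.
A and C clear that bar, contributing 49 each; the remaining 3 contribute 0. Total contributed: 98.
The maintenance fund pays out 4.3 × 98 = 421.40 in total (split across the unequal shares, but the aggregate is all that matters for the group sum).
The 3 free-riders keep 49 each, adding 147. Group total = 147 + 421.40 = 568.40.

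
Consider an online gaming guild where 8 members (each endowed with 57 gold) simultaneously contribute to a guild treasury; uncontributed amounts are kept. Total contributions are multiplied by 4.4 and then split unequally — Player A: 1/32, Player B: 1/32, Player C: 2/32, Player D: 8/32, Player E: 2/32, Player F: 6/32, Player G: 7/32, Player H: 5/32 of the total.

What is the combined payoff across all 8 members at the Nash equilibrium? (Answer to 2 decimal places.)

For player j, contributing a unit is worthwhile iff 4.4 × (j's share) ≥ 1, i.e. iff j's share is at least 0.2273.
Player D alone (share 8/32) is above the threshold, contributing 57; the remaining 7 contribute 0. Total contributed: 57.
The guild treasury pays out 4.4 × 57 = 250.80 in total (split across the unequal shares, but the aggregate is all that matters for the group sum).
The 7 free-riders keep 57 each, adding 399. Group total = 399 + 250.80 = 649.80.

649.80 gold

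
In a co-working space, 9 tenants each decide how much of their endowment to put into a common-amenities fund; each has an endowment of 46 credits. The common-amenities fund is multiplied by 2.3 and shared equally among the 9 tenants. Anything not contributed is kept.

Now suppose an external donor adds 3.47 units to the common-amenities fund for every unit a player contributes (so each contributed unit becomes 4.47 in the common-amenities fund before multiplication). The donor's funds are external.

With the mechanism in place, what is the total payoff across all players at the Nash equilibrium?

With the mechanism, a contributed unit returns 2.3 × 4.47 / 9 = 1.1423 per unit of net cost to the contributor — now above 1 — so contributing fully is weakly dominant for every player.
At the Nash equilibrium everyone contributes 46. Group total payoff = 2.3 × 4.47 × 414 = 4256.33.

4256.33 credits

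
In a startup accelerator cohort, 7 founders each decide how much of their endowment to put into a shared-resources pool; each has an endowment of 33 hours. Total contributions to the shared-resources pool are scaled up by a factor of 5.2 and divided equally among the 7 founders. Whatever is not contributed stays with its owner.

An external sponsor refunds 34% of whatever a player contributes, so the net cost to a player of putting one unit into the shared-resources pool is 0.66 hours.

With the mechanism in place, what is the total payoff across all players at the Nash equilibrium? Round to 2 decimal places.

Under the mechanism each unit contributed yields (5.2/7) / 0.66 = 1.1255 back to its contributor per unit of net cost, which exceeds 1, making full contribution the dominant choice for everyone.
So the Nash equilibrium is full contribution by all 7; the group earns 7 × (33 × 0.34 + 5.2 × 33) = 1279.74.

1279.74 hours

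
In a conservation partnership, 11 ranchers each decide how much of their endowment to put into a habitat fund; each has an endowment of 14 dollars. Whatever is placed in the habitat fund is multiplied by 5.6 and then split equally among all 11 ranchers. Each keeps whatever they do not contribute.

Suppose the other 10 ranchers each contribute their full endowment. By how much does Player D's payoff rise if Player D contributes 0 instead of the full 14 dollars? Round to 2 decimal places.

Switching from a contribution of 14 to 0 lets Player D keep an extra 14 dollars, but lowers the habitat fund by 14, which costs Player D their own share of that drop: 5.6/11 × 14 = 7.13.
Net gain = 14 − 7.13 = 6.87. The private return per contributed unit (0.5091) is below 1, so free-riding is indeed the best response regardless of what the others do.

6.87 dollars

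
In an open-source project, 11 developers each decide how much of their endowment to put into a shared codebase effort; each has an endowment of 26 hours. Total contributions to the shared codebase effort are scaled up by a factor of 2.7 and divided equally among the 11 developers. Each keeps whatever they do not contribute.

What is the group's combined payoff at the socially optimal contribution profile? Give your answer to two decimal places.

Each contributed unit returns 2.700 to the group as a whole (0.2455 to each of 11 players), which exceeds 1, so the social optimum is full contribution: group total = 2.700 × 286 = 772.20.

772.20 hours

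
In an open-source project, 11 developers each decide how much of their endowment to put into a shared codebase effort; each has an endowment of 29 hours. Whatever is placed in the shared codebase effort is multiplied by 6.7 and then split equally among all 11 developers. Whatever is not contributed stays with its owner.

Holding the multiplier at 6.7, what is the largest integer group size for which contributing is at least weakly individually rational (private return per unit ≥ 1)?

Private return per unit is 6.7/(group size), which is ≥ 1 whenever the group size is ≤ 6.7.
The largest such integer is 6.

6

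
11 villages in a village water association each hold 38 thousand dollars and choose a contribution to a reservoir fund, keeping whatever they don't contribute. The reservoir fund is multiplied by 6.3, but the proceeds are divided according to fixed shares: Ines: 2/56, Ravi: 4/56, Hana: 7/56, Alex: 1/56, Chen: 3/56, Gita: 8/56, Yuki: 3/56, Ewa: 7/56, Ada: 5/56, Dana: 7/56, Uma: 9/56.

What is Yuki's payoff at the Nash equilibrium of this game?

A player with share s gets back 6.3·s per unit contributed, so full contribution is dominant for anyone with s > 1/6.3 = 0.1587 and zero contribution is dominant for anyone below.
Uma alone (share 9/56) is above the threshold, contributing 38; the remaining 10 contribute 0. Total contributed: 38.
Yuki keeps 38 and receives 6.3 × 38 × 3/56 = 12.83 from the reservoir fund, for a payoff of 50.83.

50.83 thousand dollars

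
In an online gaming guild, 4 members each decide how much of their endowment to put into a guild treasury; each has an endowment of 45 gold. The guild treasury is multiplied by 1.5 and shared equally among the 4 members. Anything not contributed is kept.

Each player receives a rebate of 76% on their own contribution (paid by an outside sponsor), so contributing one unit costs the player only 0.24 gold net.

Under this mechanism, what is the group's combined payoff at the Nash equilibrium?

406.80 gold

With the mechanism, a contributed unit returns (1.5/4) / 0.24 = 1.5625 per unit of net cost to the contributor — now above 1 — so contributing fully is weakly dominant for every player.
So the Nash equilibrium is full contribution by all 4; the group earns 4 × (45 × 0.76 + 1.5 × 45) = 406.80.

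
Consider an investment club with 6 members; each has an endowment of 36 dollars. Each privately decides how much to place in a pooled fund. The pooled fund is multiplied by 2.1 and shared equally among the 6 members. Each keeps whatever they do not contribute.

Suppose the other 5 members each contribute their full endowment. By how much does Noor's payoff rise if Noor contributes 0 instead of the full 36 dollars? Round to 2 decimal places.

23.40 dollars

Switching from a contribution of 36 to 0 lets Noor keep an extra 36 dollars, but lowers the pooled fund by 36, which costs Noor their own share of that drop: 2.1/6 × 36 = 12.60.
Net gain = 36 − 12.60 = 23.40. The private return per contributed unit (0.3500) is below 1, so free-riding is indeed the best response regardless of what the others do.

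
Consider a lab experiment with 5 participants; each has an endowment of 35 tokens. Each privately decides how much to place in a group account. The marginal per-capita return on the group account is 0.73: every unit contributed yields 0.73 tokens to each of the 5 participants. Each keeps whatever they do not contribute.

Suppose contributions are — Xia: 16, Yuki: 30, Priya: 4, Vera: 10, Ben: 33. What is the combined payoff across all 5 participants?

Total contributed: 16 + 30 + 4 + 10 + 33 = 93; total kept: 5 × 35 − 93 = 82.
The group account pays out 0.73 × 5 × 93 = 339.45 in aggregate.
Group total = 82 + 339.45 = 421.45.

421.45 tokens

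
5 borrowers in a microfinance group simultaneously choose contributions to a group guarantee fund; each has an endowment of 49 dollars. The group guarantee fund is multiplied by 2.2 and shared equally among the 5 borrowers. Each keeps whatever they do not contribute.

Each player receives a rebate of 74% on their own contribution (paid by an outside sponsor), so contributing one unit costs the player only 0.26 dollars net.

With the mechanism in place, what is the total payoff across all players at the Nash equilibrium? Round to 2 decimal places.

Under the mechanism each unit contributed yields (2.2/5) / 0.26 = 1.6923 back to its contributor per unit of net cost, which exceeds 1, making full contribution the dominant choice for everyone.
So the Nash equilibrium is full contribution by all 5; the group earns 5 × (49 × 0.74 + 2.2 × 49) = 720.30.

720.30 dollars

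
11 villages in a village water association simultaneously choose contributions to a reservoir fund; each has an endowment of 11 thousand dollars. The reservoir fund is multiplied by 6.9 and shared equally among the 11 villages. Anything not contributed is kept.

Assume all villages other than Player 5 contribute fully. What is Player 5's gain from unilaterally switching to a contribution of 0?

4.10 thousand dollars

Switching from a contribution of 11 to 0 lets Player 5 keep an extra 11 thousand dollars, but lowers the reservoir fund by 11, which costs Player 5 their own share of that drop: 6.9/11 × 11 = 6.90.
Net gain = 11 − 6.90 = 4.10. The private return per contributed unit (0.6273) is below 1, so free-riding is indeed the best response regardless of what the others do.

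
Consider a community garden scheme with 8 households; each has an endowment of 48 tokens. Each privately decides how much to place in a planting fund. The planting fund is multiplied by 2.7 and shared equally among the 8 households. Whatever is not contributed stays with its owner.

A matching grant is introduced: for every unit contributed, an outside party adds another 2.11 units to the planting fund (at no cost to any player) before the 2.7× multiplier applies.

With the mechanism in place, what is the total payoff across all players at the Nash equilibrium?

3224.45 tokens

The effective private return per unit is now 2.7 × 3.11 / 8 = 1.0496 > 1, so every player's dominant strategy flips to full contribution.
At the Nash equilibrium everyone contributes 48. Group total payoff = 2.7 × 3.11 × 384 = 3224.45.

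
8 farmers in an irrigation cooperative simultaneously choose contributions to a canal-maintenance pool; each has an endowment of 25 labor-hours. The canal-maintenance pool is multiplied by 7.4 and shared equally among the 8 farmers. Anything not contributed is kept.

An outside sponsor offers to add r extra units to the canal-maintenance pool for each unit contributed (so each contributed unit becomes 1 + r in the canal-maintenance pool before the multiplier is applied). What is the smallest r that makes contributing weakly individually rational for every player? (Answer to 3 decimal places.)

With matching at rate r, one contributed unit becomes (1 + r) in the canal-maintenance pool and returns 7.4 × (1 + r) / 8 to the contributor.
Setting this equal to 1: 1 + r = 8/7.4 = 1.0811.
So the minimum matching rate is r = 1.0811 − 1 = 0.081.

0.081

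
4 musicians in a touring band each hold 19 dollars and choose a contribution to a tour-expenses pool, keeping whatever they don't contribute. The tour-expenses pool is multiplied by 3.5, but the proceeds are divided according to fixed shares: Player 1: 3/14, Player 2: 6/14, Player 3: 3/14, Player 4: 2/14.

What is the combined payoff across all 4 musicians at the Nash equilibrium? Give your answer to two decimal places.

123.50 dollars

Player j's private return per contributed unit is 3.5 × (j's share). Contributing is weakly dominant for j when that share is at least 1/3.5 = 0.2857, and contributing 0 is dominant otherwise.
Only Player 2 (6/14) clears that bar, contributing 19; the remaining 3 contribute 0. Total contributed: 19.
The tour-expenses pool pays out 3.5 × 19 = 66.50 in total (split across the unequal shares, but the aggregate is all that matters for the group sum).
The 3 free-riders keep 19 each, adding 57. Group total = 57 + 66.50 = 123.50.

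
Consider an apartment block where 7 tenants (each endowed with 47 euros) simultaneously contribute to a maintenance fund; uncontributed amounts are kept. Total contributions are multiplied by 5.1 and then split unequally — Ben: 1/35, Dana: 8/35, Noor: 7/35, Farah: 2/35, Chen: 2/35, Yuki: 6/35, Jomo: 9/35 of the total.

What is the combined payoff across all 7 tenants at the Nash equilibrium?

907.10 euros

Player j's private return per contributed unit is 5.1 × (j's share). Contributing is weakly dominant for j when that share is at least 1/5.1 = 0.1961, and contributing 0 is dominant otherwise.
Dana, Noor and Jomo clear that bar, contributing 47 each; the remaining 4 contribute 0. Total contributed: 141.
The maintenance fund pays out 5.1 × 141 = 719.10 in total (split across the unequal shares, but the aggregate is all that matters for the group sum).
The 4 free-riders keep 47 each, adding 188. Group total = 188 + 719.10 = 907.10.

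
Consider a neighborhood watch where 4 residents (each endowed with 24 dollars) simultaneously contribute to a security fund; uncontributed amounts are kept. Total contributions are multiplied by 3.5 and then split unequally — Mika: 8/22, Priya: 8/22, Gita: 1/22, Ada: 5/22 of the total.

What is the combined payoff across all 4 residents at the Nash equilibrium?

216.00 dollars

For player j, contributing a unit is worthwhile iff 3.5 × (j's share) ≥ 1, i.e. iff j's share is at least 0.2857.
Mika and Priya are above the threshold, contributing 24 each; the remaining 2 contribute 0. Total contributed: 48.
The security fund pays out 3.5 × 48 = 168.00 in total (split across the unequal shares, but the aggregate is all that matters for the group sum).
The 2 free-riders keep 24 each, adding 48. Group total = 48 + 168.00 = 216.00.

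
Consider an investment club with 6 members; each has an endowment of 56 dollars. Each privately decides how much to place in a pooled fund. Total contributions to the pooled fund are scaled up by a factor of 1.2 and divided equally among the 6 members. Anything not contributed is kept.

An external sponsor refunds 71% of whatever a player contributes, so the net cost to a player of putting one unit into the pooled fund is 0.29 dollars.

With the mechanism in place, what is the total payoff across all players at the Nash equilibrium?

336.00 dollars

With the mechanism, a contributed unit returns (1.2/6) / 0.29 = 0.6897 per unit of net cost — still below 1 — so contributing 0 remains dominant for every player.
Everyone keeps their endowment and the group total is 6 × 56 = 336.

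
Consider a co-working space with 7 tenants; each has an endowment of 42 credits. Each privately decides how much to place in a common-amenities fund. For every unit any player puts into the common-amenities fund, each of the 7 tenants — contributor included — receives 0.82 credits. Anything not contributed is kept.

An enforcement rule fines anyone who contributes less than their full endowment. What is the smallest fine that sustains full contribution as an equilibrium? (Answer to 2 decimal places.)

7.56 credits

Given the others contribute fully, the best deviation is to contribute 0 (any partial contribution still incurs the fine and gives up units whose private return 0.82 is below 1).
Deviating from 42 to 0 saves 42 credits but forfeits the deviator's share of the drop in the common-amenities fund: 0.82 × 42 = 34.44.
So the deviation gain is 42 − 34.44 = 7.56, and the fine must be at least 7.56 credits to wipe it out.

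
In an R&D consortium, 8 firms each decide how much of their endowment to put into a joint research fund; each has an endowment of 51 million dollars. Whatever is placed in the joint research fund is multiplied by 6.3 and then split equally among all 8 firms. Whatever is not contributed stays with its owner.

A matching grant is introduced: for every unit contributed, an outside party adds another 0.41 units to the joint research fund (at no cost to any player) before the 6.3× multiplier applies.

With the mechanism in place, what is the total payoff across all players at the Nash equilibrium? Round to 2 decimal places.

The effective private return per unit is now 6.3 × 1.41 / 8 = 1.1104 > 1, so every player's dominant strategy flips to full contribution.
So the Nash equilibrium is full contribution by all 8; the group earns 6.3 × 1.41 × 408 = 3624.26.

3624.26 million dollars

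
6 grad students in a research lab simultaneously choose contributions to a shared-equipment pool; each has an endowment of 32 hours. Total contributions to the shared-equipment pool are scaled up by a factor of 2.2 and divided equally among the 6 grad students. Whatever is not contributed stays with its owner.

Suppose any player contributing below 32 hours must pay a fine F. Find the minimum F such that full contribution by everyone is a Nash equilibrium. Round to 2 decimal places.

Given the others contribute fully, the best deviation is to contribute 0 (any partial contribution still incurs the fine and gives up units whose private return 0.3667 is below 1).
Deviating from 32 to 0 saves 32 hours but forfeits the deviator's share of the drop in the shared-equipment pool: 2.2/6 × 32 = 11.73.
So the deviation gain is 32 − 11.73 = 20.27, and the fine must be at least 20.27 hours to wipe it out.

20.27 hours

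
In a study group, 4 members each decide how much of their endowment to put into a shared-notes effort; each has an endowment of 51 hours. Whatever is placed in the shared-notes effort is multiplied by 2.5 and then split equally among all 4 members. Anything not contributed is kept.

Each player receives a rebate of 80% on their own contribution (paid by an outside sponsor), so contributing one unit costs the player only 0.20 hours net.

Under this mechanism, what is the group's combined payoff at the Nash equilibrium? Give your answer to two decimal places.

With the mechanism, a contributed unit returns (2.5/4) / 0.20 = 3.1250 per unit of net cost to the contributor — now above 1 — so contributing fully is weakly dominant for every player.
So the Nash equilibrium is full contribution by all 4; the group earns 4 × (51 × 0.80 + 2.5 × 51) = 673.20.

673.20 hours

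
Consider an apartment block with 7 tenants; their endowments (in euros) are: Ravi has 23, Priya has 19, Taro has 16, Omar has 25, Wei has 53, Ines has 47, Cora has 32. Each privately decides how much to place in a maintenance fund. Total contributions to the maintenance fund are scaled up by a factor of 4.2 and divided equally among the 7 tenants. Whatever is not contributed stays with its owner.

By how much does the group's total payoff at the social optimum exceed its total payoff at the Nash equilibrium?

688.00 euros

The private return per contributed unit is 4.2/7 = 0.6000 < 1 for every player regardless of endowment, so the Nash equilibrium is zero contribution and the group total is Σ E_j = 23 + 19 + 16 + 25 + 53 + 47 + 32 = 215.
Each contributed unit returns 4.200 to the group, so the social optimum is full contribution by everyone: group total = 4.200 × 215 = 903.00.
Efficiency loss = (4.200 − 1) × 215 = 688.00.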